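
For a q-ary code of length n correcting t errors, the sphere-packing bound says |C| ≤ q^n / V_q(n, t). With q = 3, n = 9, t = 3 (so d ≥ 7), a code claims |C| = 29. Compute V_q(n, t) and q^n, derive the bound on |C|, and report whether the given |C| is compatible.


V_q(n, t) = 835, q^n = 19683, Hamming bound = 23, |C| = 29 > bound (violated).

Step 1: Compute V_q(n, t) = Σ_{j=0}^3 C(n, j) (q−1)^j.
  j = 0: C(9,0)·(2)^0 = 1·1 = 1.
  j = 1: C(9,1)·(2)^1 = 9·2 = 18.
  j = 2: C(9,2)·(2)^2 = 36·4 = 144.
  j = 3: C(9,3)·(2)^3 = 84·8 = 672.
  V_q(n, t) = 1 + 18 + 144 + 672 = 835.
Step 2: q^n = 3^9 = 19683.
Step 3: Hamming bound ⌊q^n / V_q(n,t)⌋ = ⌊19683/835⌋ = 23.
Step 4: Compare |C| = 29 to 23: violated.
The claimed |C| lies above the Hamming bound, so no 3-ary code of length 9 with d ≥ 7 can have 29 codewords.


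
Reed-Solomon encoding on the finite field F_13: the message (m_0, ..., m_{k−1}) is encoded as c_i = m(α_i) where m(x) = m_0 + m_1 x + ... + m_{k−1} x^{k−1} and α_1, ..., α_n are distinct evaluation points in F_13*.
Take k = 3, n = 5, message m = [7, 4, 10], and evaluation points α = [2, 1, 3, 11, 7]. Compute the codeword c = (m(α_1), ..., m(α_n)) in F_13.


c = [3, 8, 5, 0, 5]

Message polynomial: m(x) = 7 + 4·x + 10·x^2 (mod 13).
For each evaluation point α_i, compute m(α_i) mod 13:
  α_1 = 2: Horner steps 10 → 11 → 3, so m(2) = 3.
  α_2 = 1: Horner steps 10 → 1 → 8, so m(1) = 8.
  α_3 = 3: Horner steps 10 → 8 → 5, so m(3) = 5.
  α_4 = 11: Horner steps 10 → 10 → 0, so m(11) = 0.
  α_5 = 7: Horner steps 10 → 9 → 5, so m(7) = 5.
Codeword c = [3, 8, 5, 0, 5] ∈ F_13^5.


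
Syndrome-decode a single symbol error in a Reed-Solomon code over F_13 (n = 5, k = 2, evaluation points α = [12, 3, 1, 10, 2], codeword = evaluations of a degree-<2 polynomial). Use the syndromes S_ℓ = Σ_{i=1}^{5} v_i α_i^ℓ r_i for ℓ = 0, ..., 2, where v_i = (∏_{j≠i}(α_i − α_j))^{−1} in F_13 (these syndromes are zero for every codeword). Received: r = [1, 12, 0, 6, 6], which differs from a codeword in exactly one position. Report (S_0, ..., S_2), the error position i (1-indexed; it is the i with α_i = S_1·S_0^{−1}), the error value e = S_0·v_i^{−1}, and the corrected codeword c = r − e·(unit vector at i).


S = (5, 11, 6), error at position 4, error magnitude e = 4, c = [1, 12, 0, 2, 6].

Step 1: column multipliers v_i = (∏_{j≠i}(α_i − α_j))^{−1} mod 13.
  i = 1 (α = 12): (12−3)(12−1)(12−10)(12−2) = 9·11·2·10 = 1980 ≡ 4, so v_1 = 4^{−1} = 10 (mod 13).
  i = 2 (α = 3): (3−12)(3−1)(3−10)(3−2) = (−9)·2·(−7)·1 = 126 ≡ 9, so v_2 = 9^{−1} = 3 (mod 13).
  i = 3 (α = 1): (1−12)(1−3)(1−10)(1−2) = (−11)·(−2)·(−9)·(−1) = 198 ≡ 3, so v_3 = 3^{−1} = 9 (mod 13).
  i = 4 (α = 10): (10−12)(10−3)(10−1)(10−2) = (−2)·7·9·8 = −1008 ≡ 6, so v_4 = 6^{−1} = 11 (mod 13).
  i = 5 (α = 2): (2−12)(2−3)(2−1)(2−10) = (−10)·(−1)·1·(−8) = −80 ≡ 11, so v_5 = 11^{−1} = 6 (mod 13).
  v = [10, 3, 9, 11, 6].
Step 2: syndromes of r = [1, 12, 0, 6, 6] (all sums mod 13).
  S_0 = Σ v_i r_i = 10·1 + 3·12 + 9·0 + 11·6 + 6·6 = 148 ≡ 5.
  S_1 = Σ v_i α_i r_i = 10·12·1 + 3·3·12 + 9·1·0 + 11·10·6 + 6·2·6 = 960 ≡ 11.
  α_i^2 mod 13 = [1, 9, 1, 9, 4].
  S_2 = Σ v_i α_i^2 r_i = 10·1·1 + 3·9·12 + 9·1·0 + 11·9·6 + 6·4·6 = 1072 ≡ 6.
  S = (5, 11, 6) ≠ 0, so r is not a codeword (an error is present).
Step 3: locate the error. For a single error e at position i, S_ℓ = v_i·e·α_i^ℓ, so α_err = S_1/S_0.
  S_0^{−1} = 5^{−1} = 8 (mod 13), so α_err = 11·8 = 88 ≡ 10 = α_4. Error position i = 4.
  Consistency check: S_2/S_1 = 6·6 = 36 ≡ 10 = α_err ✓ (single-error assumption holds).
Step 4: error magnitude e = S_0/v_4 = S_0·∏_{j≠4}(α_4 − α_j) = 5·6 = 30 ≡ 4 (mod 13).
Step 5: correct position 4: c_4 = r_4 − e = 6 − 4 ≡ 2 (mod 13). Hence c = [1, 12, 0, 2, 6].
  Check: interpolating c through the α_i gives m(x) = 7 + 6·x (degree < 2) with m(α_i) = c_i for every i, so c is indeed a codeword.


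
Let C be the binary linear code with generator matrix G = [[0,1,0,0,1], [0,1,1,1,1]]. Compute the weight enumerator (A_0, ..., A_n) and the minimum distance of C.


Weight distribution: A_0 = 1, A_2 = 2, A_4 = 1. Minimum distance d = 2.

Enumerate all 2^2 = 4 messages m ∈ F_2^2.
For each, compute codeword c = mG in F_2^5, then tally its weight.
  m = 00 → c = 00000, weight = 0.
  m = 10 → c = 01001, weight = 2.
  m = 01 → c = 01111, weight = 4.
  m = 11 → c = 00110, weight = 2.
Tally weights:
  weight 0: 1 codewords.
  weight 2: 2 codewords.
  weight 4: 1 codewords.
Minimum distance d = smallest w > 0 with A_w > 0 = 2.
Sanity: Σ A_w = 4 = 2^2 = 4 ✓.


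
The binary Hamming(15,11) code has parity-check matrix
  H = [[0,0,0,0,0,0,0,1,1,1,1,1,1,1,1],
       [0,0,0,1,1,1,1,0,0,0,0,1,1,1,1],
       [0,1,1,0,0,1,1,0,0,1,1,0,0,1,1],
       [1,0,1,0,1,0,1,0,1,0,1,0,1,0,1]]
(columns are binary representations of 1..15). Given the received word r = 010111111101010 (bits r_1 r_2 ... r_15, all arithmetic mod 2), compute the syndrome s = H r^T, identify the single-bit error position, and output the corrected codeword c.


s = (1, 0, 1, 1)^T, error position = 11, corrected codeword c = 010111111111010

Compute s = H r^T mod 2 one row at a time:
  s_1 = 1 + 1 + 1 + 0 + 1 + 0 + 1 + 0 = 5 ≡ 1 (mod 2).
  s_2 = 1 + 1 + 1 + 1 + 1 + 0 + 1 + 0 = 6 ≡ 0 (mod 2).
  s_3 = 1 + 0 + 1 + 1 + 1 + 0 + 1 + 0 = 5 ≡ 1 (mod 2).
  s_4 = 0 + 0 + 1 + 1 + 1 + 0 + 0 + 0 = 3 ≡ 1 (mod 2).
s = (1, 0, 1, 1)^T — this equals column 11 of H (binary 1011), so error is at position 11.
Correct: flip bit 11 of r = 010111111101010 to get c = 010111111111010.


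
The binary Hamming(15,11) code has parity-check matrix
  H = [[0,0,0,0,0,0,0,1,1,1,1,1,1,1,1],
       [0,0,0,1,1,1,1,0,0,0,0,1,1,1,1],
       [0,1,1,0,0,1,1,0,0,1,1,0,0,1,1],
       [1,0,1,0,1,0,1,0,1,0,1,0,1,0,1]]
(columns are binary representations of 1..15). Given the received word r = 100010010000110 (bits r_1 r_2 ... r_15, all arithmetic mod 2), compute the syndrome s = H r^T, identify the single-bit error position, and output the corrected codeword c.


s = (1, 1, 1, 1)^T, error position = 15, corrected codeword c = 100010010000111

Compute s = H r^T mod 2 one row at a time:
  s_1 = 1 + 0 + 0 + 0 + 0 + 1 + 1 + 0 = 3 ≡ 1 (mod 2).
  s_2 = 0 + 1 + 0 + 0 + 0 + 1 + 1 + 0 = 3 ≡ 1 (mod 2).
  s_3 = 0 + 0 + 0 + 0 + 0 + 0 + 1 + 0 = 1 ≡ 1 (mod 2).
  s_4 = 1 + 0 + 1 + 0 + 0 + 0 + 1 + 0 = 3 ≡ 1 (mod 2).
s = (1, 1, 1, 1)^T — this equals column 15 of H (binary 1111), so error is at position 15.
Correct: flip bit 15 of r = 100010010000110 to get c = 100010010000111.


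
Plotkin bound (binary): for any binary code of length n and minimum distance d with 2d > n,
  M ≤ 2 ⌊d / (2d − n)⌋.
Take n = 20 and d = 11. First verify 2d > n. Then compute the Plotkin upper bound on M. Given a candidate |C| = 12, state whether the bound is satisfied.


Plotkin bound M ≤ 10; given |C| = 12 > bound (violated).

Check applicability: 2d = 22, n = 20.
2d − n = 2 > 0, so Plotkin applies.
Compute d/(2d−n) = 11/2 ≈ 5.5000.
⌊d/(2d−n)⌋ = 5.
Plotkin bound: M ≤ 2·5 = 10.
Given |C| = 12, check: VIOLATED.
This |C| is above the Plotkin bound, so no binary code with n = 20, d = 11 and 12 codewords exists.


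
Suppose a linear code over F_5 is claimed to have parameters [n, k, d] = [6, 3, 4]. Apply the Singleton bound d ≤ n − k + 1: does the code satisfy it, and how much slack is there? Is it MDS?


Singleton RHS = n − k + 1 = 4, slack = 0, bound satisfied, MDS.

Singleton bound: d ≤ n − k + 1.
Here n = 6, k = 3, so n − k + 1 = 4.
Given d = 4, check d ≤ 4: YES.
Slack = (n − k + 1) − d = 0.
The code is MDS (slack = 0).
Description: the claimed parameters are [6, 3, 4]_5; such a code would be MDS (meets Singleton bound).


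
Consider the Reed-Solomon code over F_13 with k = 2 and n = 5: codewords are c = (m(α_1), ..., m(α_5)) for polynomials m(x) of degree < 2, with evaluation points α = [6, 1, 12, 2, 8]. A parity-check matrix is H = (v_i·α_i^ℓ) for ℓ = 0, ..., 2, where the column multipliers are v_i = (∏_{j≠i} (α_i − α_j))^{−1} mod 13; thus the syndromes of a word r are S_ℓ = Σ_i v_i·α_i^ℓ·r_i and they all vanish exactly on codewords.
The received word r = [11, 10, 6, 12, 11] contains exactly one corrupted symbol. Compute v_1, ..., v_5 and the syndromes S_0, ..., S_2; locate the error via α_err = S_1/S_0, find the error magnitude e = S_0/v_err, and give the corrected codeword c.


S = (5, 4, 11), error at position 1, error magnitude e = 4, c = [7, 10, 6, 12, 11].

Step 1: column multipliers v_i = (∏_{j≠i}(α_i − α_j))^{−1} mod 13.
  i = 1 (α = 6): (6−1)(6−12)(6−2)(6−8) = 5·(−6)·4·(−2) = 240 ≡ 6, so v_1 = 6^{−1} = 11 (mod 13).
  i = 2 (α = 1): (1−6)(1−12)(1−2)(1−8) = (−5)·(−11)·(−1)·(−7) = 385 ≡ 8, so v_2 = 8^{−1} = 5 (mod 13).
  i = 3 (α = 12): (12−6)(12−1)(12−2)(12−8) = 6·11·10·4 = 2640 ≡ 1, so v_3 = 1^{−1} = 1 (mod 13).
  i = 4 (α = 2): (2−6)(2−1)(2−12)(2−8) = (−4)·1·(−10)·(−6) = −240 ≡ 7, so v_4 = 7^{−1} = 2 (mod 13).
  i = 5 (α = 8): (8−6)(8−1)(8−12)(8−2) = 2·7·(−4)·6 = −336 ≡ 2, so v_5 = 2^{−1} = 7 (mod 13).
  v = [11, 5, 1, 2, 7].
Step 2: syndromes of r = [11, 10, 6, 12, 11] (all sums mod 13).
  S_0 = Σ v_i r_i = 11·11 + 5·10 + 1·6 + 2·12 + 7·11 = 278 ≡ 5.
  S_1 = Σ v_i α_i r_i = 11·6·11 + 5·1·10 + 1·12·6 + 2·2·12 + 7·8·11 = 1512 ≡ 4.
  α_i^2 mod 13 = [10, 1, 1, 4, 12].
  S_2 = Σ v_i α_i^2 r_i = 11·10·11 + 5·1·10 + 1·1·6 + 2·4·12 + 7·12·11 = 2286 ≡ 11.
  S = (5, 4, 11) ≠ 0, so r is not a codeword (an error is present).
Step 3: locate the error. For a single error e at position i, S_ℓ = v_i·e·α_i^ℓ, so α_err = S_1/S_0.
  S_0^{−1} = 5^{−1} = 8 (mod 13), so α_err = 4·8 = 32 ≡ 6 = α_1. Error position i = 1.
  Consistency check: S_2/S_1 = 11·10 = 110 ≡ 6 = α_err ✓ (single-error assumption holds).
Step 4: error magnitude e = S_0/v_1 = S_0·∏_{j≠1}(α_1 − α_j) = 5·6 = 30 ≡ 4 (mod 13).
Step 5: correct position 1: c_1 = r_1 − e = 11 − 4 ≡ 7 (mod 13). Hence c = [7, 10, 6, 12, 11].
  Check: interpolating c through the α_i gives m(x) = 8 + 2·x (degree < 2) with m(α_i) = c_i for every i, so c is indeed a codeword.


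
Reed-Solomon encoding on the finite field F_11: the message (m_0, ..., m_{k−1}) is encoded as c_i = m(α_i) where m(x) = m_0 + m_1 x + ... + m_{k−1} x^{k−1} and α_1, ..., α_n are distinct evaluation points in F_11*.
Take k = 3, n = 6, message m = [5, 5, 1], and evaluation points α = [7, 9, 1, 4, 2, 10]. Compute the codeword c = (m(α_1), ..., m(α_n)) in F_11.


c = [1, 10, 0, 8, 8, 1]

Message polynomial: m(x) = 5 + 5·x + 1·x^2 (mod 11).
For each evaluation point α_i, compute m(α_i) mod 11:
  α_1 = 7: Horner steps 1 → 1 → 1, so m(7) = 1.
  α_2 = 9: Horner steps 1 → 3 → 10, so m(9) = 10.
  α_3 = 1: Horner steps 1 → 6 → 0, so m(1) = 0.
  α_4 = 4: Horner steps 1 → 9 → 8, so m(4) = 8.
  α_5 = 2: Horner steps 1 → 7 → 8, so m(2) = 8.
  α_6 = 10: Horner steps 1 → 4 → 1, so m(10) = 1.
Codeword c = [1, 10, 0, 8, 8, 1] ∈ F_11^6.


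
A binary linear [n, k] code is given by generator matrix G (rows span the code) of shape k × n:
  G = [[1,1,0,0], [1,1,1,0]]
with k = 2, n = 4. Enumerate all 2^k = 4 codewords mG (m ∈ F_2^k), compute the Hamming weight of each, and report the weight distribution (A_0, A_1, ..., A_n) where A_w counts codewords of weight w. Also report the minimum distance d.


Weight distribution: A_0 = 1, A_1 = 1, A_2 = 1, A_3 = 1. Minimum distance d = 1.

Enumerate all 2^2 = 4 messages m ∈ F_2^2.
For each, compute codeword c = mG in F_2^4, then tally its weight.
  m = 00 → c = 0000, weight = 0.
  m = 10 → c = 1100, weight = 2.
  m = 01 → c = 1110, weight = 3.
  m = 11 → c = 0010, weight = 1.
Tally weights:
  weight 0: 1 codewords.
  weight 1: 1 codewords.
  weight 2: 1 codewords.
  weight 3: 1 codewords.
Minimum distance d = smallest w > 0 with A_w > 0 = 1.
Sanity: Σ A_w = 4 = 2^2 = 4 ✓.


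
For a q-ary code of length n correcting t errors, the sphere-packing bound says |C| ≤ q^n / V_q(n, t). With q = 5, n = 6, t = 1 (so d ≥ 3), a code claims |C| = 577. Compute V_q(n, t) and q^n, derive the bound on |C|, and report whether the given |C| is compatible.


V_q(n, t) = 25, q^n = 15625, Hamming bound = 625, |C| = 577 ≤ bound (satisfied).

Step 1: Compute V_q(n, t) = Σ_{j=0}^1 C(n, j) (q−1)^j.
  j = 0: C(6,0)·(4)^0 = 1·1 = 1.
  j = 1: C(6,1)·(4)^1 = 6·4 = 24.
  V_q(n, t) = 1 + 24 = 25.
Step 2: q^n = 5^6 = 15625.
Step 3: Hamming bound ⌊q^n / V_q(n,t)⌋ = ⌊15625/25⌋ = 625.
Step 4: Compare |C| = 577 to 625: satisfied.
The claimed |C| lies below the Hamming bound.


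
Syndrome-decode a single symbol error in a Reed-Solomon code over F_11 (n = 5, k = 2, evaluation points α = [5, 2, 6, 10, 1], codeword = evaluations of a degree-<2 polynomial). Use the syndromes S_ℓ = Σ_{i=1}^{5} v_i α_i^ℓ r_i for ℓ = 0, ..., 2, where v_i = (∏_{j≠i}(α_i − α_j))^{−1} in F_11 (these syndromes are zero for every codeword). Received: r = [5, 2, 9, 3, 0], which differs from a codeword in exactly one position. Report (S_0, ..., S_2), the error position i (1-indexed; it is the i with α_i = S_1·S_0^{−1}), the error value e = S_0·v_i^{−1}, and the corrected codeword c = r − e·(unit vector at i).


S = (3, 6, 1), error at position 2, error magnitude e = 9, c = [5, 4, 9, 3, 0].

Step 1: column multipliers v_i = (∏_{j≠i}(α_i − α_j))^{−1} mod 11.
  i = 1 (α = 5): (5−2)(5−6)(5−10)(5−1) = 3·(−1)·(−5)·4 = 60 ≡ 5, so v_1 = 5^{−1} = 9 (mod 11).
  i = 2 (α = 2): (2−5)(2−6)(2−10)(2−1) = (−3)·(−4)·(−8)·1 = −96 ≡ 3, so v_2 = 3^{−1} = 4 (mod 11).
  i = 3 (α = 6): (6−5)(6−2)(6−10)(6−1) = 1·4·(−4)·5 = −80 ≡ 8, so v_3 = 8^{−1} = 7 (mod 11).
  i = 4 (α = 10): (10−5)(10−2)(10−6)(10−1) = 5·8·4·9 = 1440 ≡ 10, so v_4 = 10^{−1} = 10 (mod 11).
  i = 5 (α = 1): (1−5)(1−2)(1−6)(1−10) = (−4)·(−1)·(−5)·(−9) = 180 ≡ 4, so v_5 = 4^{−1} = 3 (mod 11).
  v = [9, 4, 7, 10, 3].
Step 2: syndromes of r = [5, 2, 9, 3, 0] (all sums mod 11).
  S_0 = Σ v_i r_i = 9·5 + 4·2 + 7·9 + 10·3 + 3·0 = 146 ≡ 3.
  S_1 = Σ v_i α_i r_i = 9·5·5 + 4·2·2 + 7·6·9 + 10·10·3 + 3·1·0 = 919 ≡ 6.
  α_i^2 mod 11 = [3, 4, 3, 1, 1].
  S_2 = Σ v_i α_i^2 r_i = 9·3·5 + 4·4·2 + 7·3·9 + 10·1·3 + 3·1·0 = 386 ≡ 1.
  S = (3, 6, 1) ≠ 0, so r is not a codeword (an error is present).
Step 3: locate the error. For a single error e at position i, S_ℓ = v_i·e·α_i^ℓ, so α_err = S_1/S_0.
  S_0^{−1} = 3^{−1} = 4 (mod 11), so α_err = 6·4 = 24 ≡ 2 = α_2. Error position i = 2.
  Consistency check: S_2/S_1 = 1·2 = 2 ≡ 2 = α_err ✓ (single-error assumption holds).
Step 4: error magnitude e = S_0/v_2 = S_0·∏_{j≠2}(α_2 − α_j) = 3·3 = 9 ≡ 9 (mod 11).
Step 5: correct position 2: c_2 = r_2 − e = 2 − 9 ≡ 4 (mod 11). Hence c = [5, 4, 9, 3, 0].
  Check: interpolating c through the α_i gives m(x) = 7 + 4·x (degree < 2) with m(α_i) = c_i for every i, so c is indeed a codeword.


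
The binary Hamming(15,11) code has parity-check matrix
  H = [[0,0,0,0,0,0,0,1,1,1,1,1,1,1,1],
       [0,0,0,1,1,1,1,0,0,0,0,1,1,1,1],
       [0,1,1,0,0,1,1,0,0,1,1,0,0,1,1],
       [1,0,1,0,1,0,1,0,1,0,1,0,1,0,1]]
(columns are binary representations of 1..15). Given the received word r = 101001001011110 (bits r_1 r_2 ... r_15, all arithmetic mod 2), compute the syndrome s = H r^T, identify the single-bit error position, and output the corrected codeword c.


s = (1, 0, 0, 1)^T, error position = 9, corrected codeword c = 101001000011110

Compute s = H r^T mod 2 one row at a time:
  s_1 = 0 + 1 + 0 + 1 + 1 + 1 + 1 + 0 = 5 ≡ 1 (mod 2).
  s_2 = 0 + 0 + 1 + 0 + 1 + 1 + 1 + 0 = 4 ≡ 0 (mod 2).
  s_3 = 0 + 1 + 1 + 0 + 0 + 1 + 1 + 0 = 4 ≡ 0 (mod 2).
  s_4 = 1 + 1 + 0 + 0 + 1 + 1 + 1 + 0 = 5 ≡ 1 (mod 2).
s = (1, 0, 0, 1)^T — this equals column 9 of H (binary 1001), so error is at position 9.
Correct: flip bit 9 of r = 101001001011110 to get c = 101001000011110.


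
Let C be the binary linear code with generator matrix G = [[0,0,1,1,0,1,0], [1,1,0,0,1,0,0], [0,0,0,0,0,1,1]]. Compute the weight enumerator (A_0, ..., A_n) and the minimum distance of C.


Weight distribution: A_0 = 1, A_2 = 1, A_3 = 3, A_5 = 1, A_6 = 2. Minimum distance d = 2.

Enumerate all 2^3 = 8 messages m ∈ F_2^3.
For each, compute codeword c = mG in F_2^7, then tally its weight.
  m = 000 → c = 0000000, weight = 0.
  m = 100 → c = 0011010, weight = 3.
  m = 010 → c = 1100100, weight = 3.
  m = 110 → c = 1111110, weight = 6.
  m = 001 → c = 0000011, weight = 2.
  m = 101 → c = 0011001, weight = 3.
  m = 011 → c = 1100111, weight = 5.
  m = 111 → c = 1111101, weight = 6.
Tally weights:
  weight 0: 1 codewords.
  weight 2: 1 codewords.
  weight 3: 3 codewords.
  weight 5: 1 codewords.
  weight 6: 2 codewords.
Minimum distance d = smallest w > 0 with A_w > 0 = 2.
Sanity: Σ A_w = 8 = 2^3 = 8 ✓.


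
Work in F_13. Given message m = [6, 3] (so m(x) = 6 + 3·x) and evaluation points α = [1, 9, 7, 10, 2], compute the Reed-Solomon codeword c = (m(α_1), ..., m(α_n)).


c = [9, 7, 1, 10, 12]

Message polynomial: m(x) = 6 + 3·x (mod 13).
For each evaluation point α_i, compute m(α_i) mod 13:
  α_1 = 1: Horner steps 3 → 9, so m(1) = 9.
  α_2 = 9: Horner steps 3 → 7, so m(9) = 7.
  α_3 = 7: Horner steps 3 → 1, so m(7) = 1.
  α_4 = 10: Horner steps 3 → 10, so m(10) = 10.
  α_5 = 2: Horner steps 3 → 12, so m(2) = 12.
Codeword c = [9, 7, 1, 10, 12] ∈ F_13^5.


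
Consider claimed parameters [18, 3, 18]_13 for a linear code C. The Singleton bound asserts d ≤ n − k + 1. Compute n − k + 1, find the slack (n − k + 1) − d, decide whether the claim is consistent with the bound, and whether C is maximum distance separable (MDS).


Singleton RHS = n − k + 1 = 16, slack = -2, bound violated (no such code; not MDS).

Singleton bound: d ≤ n − k + 1.
Here n = 18, k = 3, so n − k + 1 = 16.
Given d = 18, check d ≤ 16: NO.
Slack = (n − k + 1) − d = -2.
The slack is negative: d = 18 exceeds n − k + 1 = 16 by 2, so the Singleton bound is violated and no linear [18, 3, 18]_13 code can exist. In particular it is not MDS (MDS requires d = n − k + 1 exactly).
Description: the claimed parameters are [18, 3, 18]_13; such a code would be impossible (violates the Singleton bound).


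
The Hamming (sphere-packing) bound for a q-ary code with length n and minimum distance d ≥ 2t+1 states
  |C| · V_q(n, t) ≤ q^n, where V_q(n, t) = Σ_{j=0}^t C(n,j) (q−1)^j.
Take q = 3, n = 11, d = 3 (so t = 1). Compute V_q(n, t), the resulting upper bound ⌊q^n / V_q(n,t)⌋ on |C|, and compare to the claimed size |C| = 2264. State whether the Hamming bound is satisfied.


V_q(n, t) = 23, q^n = 177147, Hamming bound = 7702, |C| = 2264 ≤ bound (satisfied).

Step 1: Compute V_q(n, t) = Σ_{j=0}^1 C(n, j) (q−1)^j.
  j = 0: C(11,0)·(2)^0 = 1·1 = 1.
  j = 1: C(11,1)·(2)^1 = 11·2 = 22.
  V_q(n, t) = 1 + 22 = 23.
Step 2: q^n = 3^11 = 177147.
Step 3: Hamming bound ⌊q^n / V_q(n,t)⌋ = ⌊177147/23⌋ = 7702.
Step 4: Compare |C| = 2264 to 7702: satisfied.
The claimed |C| lies below the Hamming bound.


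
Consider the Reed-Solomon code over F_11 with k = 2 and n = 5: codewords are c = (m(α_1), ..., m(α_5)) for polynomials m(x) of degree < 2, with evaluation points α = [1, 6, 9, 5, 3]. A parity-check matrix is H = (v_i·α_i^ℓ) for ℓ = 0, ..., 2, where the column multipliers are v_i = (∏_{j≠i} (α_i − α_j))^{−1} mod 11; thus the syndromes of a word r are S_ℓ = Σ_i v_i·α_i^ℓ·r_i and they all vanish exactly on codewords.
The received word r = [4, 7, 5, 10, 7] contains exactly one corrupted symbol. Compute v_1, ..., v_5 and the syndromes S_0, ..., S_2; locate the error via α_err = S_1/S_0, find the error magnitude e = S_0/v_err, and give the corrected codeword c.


S = (10, 5, 8), error at position 2, error magnitude e = 1, c = [4, 6, 5, 10, 7].

Step 1: column multipliers v_i = (∏_{j≠i}(α_i − α_j))^{−1} mod 11.
  i = 1 (α = 1): (1−6)(1−9)(1−5)(1−3) = (−5)·(−8)·(−4)·(−2) = 320 ≡ 1, so v_1 = 1^{−1} = 1 (mod 11).
  i = 2 (α = 6): (6−1)(6−9)(6−5)(6−3) = 5·(−3)·1·3 = −45 ≡ 10, so v_2 = 10^{−1} = 10 (mod 11).
  i = 3 (α = 9): (9−1)(9−6)(9−5)(9−3) = 8·3·4·6 = 576 ≡ 4, so v_3 = 4^{−1} = 3 (mod 11).
  i = 4 (α = 5): (5−1)(5−6)(5−9)(5−3) = 4·(−1)·(−4)·2 = 32 ≡ 10, so v_4 = 10^{−1} = 10 (mod 11).
  i = 5 (α = 3): (3−1)(3−6)(3−9)(3−5) = 2·(−3)·(−6)·(−2) = −72 ≡ 5, so v_5 = 5^{−1} = 9 (mod 11).
  v = [1, 10, 3, 10, 9].
Step 2: syndromes of r = [4, 7, 5, 10, 7] (all sums mod 11).
  S_0 = Σ v_i r_i = 1·4 + 10·7 + 3·5 + 10·10 + 9·7 = 252 ≡ 10.
  S_1 = Σ v_i α_i r_i = 1·1·4 + 10·6·7 + 3·9·5 + 10·5·10 + 9·3·7 = 1248 ≡ 5.
  α_i^2 mod 11 = [1, 3, 4, 3, 9].
  S_2 = Σ v_i α_i^2 r_i = 1·1·4 + 10·3·7 + 3·4·5 + 10·3·10 + 9·9·7 = 1141 ≡ 8.
  S = (10, 5, 8) ≠ 0, so r is not a codeword (an error is present).
Step 3: locate the error. For a single error e at position i, S_ℓ = v_i·e·α_i^ℓ, so α_err = S_1/S_0.
  S_0^{−1} = 10^{−1} = 10 (mod 11), so α_err = 5·10 = 50 ≡ 6 = α_2. Error position i = 2.
  Consistency check: S_2/S_1 = 8·9 = 72 ≡ 6 = α_err ✓ (single-error assumption holds).
Step 4: error magnitude e = S_0/v_2 = S_0·∏_{j≠2}(α_2 − α_j) = 10·10 = 100 ≡ 1 (mod 11).
Step 5: correct position 2: c_2 = r_2 − e = 7 − 1 ≡ 6 (mod 11). Hence c = [4, 6, 5, 10, 7].
  Check: interpolating c through the α_i gives m(x) = 8 + 7·x (degree < 2) with m(α_i) = c_i for every i, so c is indeed a codeword.


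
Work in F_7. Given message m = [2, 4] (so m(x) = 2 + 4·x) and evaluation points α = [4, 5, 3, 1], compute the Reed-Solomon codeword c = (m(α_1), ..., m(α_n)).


c = [4, 1, 0, 6]

Message polynomial: m(x) = 2 + 4·x (mod 7).
For each evaluation point α_i, compute m(α_i) mod 7:
  α_1 = 4: Horner steps 4 → 4, so m(4) = 4.
  α_2 = 5: Horner steps 4 → 1, so m(5) = 1.
  α_3 = 3: Horner steps 4 → 0, so m(3) = 0.
  α_4 = 1: Horner steps 4 → 6, so m(1) = 6.
Codeword c = [4, 1, 0, 6] ∈ F_7^4.


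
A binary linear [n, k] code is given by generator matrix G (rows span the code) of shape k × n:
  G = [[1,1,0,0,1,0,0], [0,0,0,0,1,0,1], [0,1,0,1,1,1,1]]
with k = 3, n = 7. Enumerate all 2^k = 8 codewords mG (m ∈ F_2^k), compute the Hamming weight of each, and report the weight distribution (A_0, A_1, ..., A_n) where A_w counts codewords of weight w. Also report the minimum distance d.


Weight distribution: A_0 = 1, A_2 = 1, A_3 = 3, A_4 = 2, A_5 = 1. Minimum distance d = 2.

Enumerate all 2^3 = 8 messages m ∈ F_2^3.
For each, compute codeword c = mG in F_2^7, then tally its weight.
  m = 000 → c = 0000000, weight = 0.
  m = 100 → c = 1100100, weight = 3.
  m = 010 → c = 0000101, weight = 2.
  m = 110 → c = 1100001, weight = 3.
  m = 001 → c = 0101111, weight = 5.
  m = 101 → c = 1001011, weight = 4.
  m = 011 → c = 0101010, weight = 3.
  m = 111 → c = 1001110, weight = 4.
Tally weights:
  weight 0: 1 codewords.
  weight 2: 1 codewords.
  weight 3: 3 codewords.
  weight 4: 2 codewords.
  weight 5: 1 codewords.
Minimum distance d = smallest w > 0 with A_w > 0 = 2.
Sanity: Σ A_w = 8 = 2^3 = 8 ✓.


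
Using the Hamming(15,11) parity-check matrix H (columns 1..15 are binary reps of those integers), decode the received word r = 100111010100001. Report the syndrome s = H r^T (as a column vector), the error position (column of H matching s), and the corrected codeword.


s = (1, 0, 1, 1)^T, error position = 11, corrected codeword c = 100111010110001

Compute s = H r^T mod 2 one row at a time:
  s_1 = 1 + 0 + 1 + 0 + 0 + 0 + 0 + 1 = 3 ≡ 1 (mod 2).
  s_2 = 1 + 1 + 1 + 0 + 0 + 0 + 0 + 1 = 4 ≡ 0 (mod 2).
  s_3 = 0 + 0 + 1 + 0 + 1 + 0 + 0 + 1 = 3 ≡ 1 (mod 2).
  s_4 = 1 + 0 + 1 + 0 + 0 + 0 + 0 + 1 = 3 ≡ 1 (mod 2).
s = (1, 0, 1, 1)^T — this equals column 11 of H (binary 1011), so error is at position 11.
Correct: flip bit 11 of r = 100111010100001 to get c = 100111010110001.


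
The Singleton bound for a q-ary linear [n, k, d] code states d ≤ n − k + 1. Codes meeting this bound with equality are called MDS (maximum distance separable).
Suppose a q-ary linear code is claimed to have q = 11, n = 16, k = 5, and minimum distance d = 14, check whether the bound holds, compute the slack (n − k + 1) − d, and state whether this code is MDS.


Singleton RHS = n − k + 1 = 12, slack = -2, bound violated (no such code; not MDS).

Singleton bound: d ≤ n − k + 1.
Here n = 16, k = 5, so n − k + 1 = 12.
Given d = 14, check d ≤ 12: NO.
Slack = (n − k + 1) − d = -2.
The slack is negative: d = 14 exceeds n − k + 1 = 12 by 2, so the Singleton bound is violated and no linear [16, 5, 14]_11 code can exist. In particular it is not MDS (MDS requires d = n − k + 1 exactly).
Description: the claimed parameters are [16, 5, 14]_11; such a code would be impossible (violates the Singleton bound).


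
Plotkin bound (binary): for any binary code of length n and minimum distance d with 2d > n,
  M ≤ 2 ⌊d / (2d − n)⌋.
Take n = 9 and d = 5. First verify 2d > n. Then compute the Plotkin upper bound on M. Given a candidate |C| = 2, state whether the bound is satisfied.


Plotkin bound M ≤ 10; given |C| = 2 ≤ bound (satisfied).

Check applicability: 2d = 10, n = 9.
2d − n = 1 > 0, so Plotkin applies.
Compute d/(2d−n) = 5/1 ≈ 5.0000.
⌊d/(2d−n)⌋ = 5.
Plotkin bound: M ≤ 2·5 = 10.
Given |C| = 2, check: satisfied.
This |C| is below the Plotkin bound.


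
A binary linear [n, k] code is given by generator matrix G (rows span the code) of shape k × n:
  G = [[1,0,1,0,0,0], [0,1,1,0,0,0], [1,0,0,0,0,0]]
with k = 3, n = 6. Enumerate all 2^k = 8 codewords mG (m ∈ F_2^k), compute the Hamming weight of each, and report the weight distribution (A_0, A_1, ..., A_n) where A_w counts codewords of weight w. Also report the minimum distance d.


Weight distribution: A_0 = 1, A_1 = 3, A_2 = 3, A_3 = 1. Minimum distance d = 1.

Enumerate all 2^3 = 8 messages m ∈ F_2^3.
For each, compute codeword c = mG in F_2^6, then tally its weight.
  m = 000 → c = 000000, weight = 0.
  m = 100 → c = 101000, weight = 2.
  m = 010 → c = 011000, weight = 2.
  m = 110 → c = 110000, weight = 2.
  m = 001 → c = 100000, weight = 1.
  m = 101 → c = 001000, weight = 1.
  m = 011 → c = 111000, weight = 3.
  m = 111 → c = 010000, weight = 1.
Tally weights:
  weight 0: 1 codewords.
  weight 1: 3 codewords.
  weight 2: 3 codewords.
  weight 3: 1 codewords.
Minimum distance d = smallest w > 0 with A_w > 0 = 1.
Sanity: Σ A_w = 8 = 2^3 = 8 ✓.


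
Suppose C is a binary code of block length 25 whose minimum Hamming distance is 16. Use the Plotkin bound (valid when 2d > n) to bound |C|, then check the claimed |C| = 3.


Plotkin bound M ≤ 4; given |C| = 3 ≤ bound (satisfied).

Check applicability: 2d = 32, n = 25.
2d − n = 7 > 0, so Plotkin applies.
Compute d/(2d−n) = 16/7 ≈ 2.2857.
⌊d/(2d−n)⌋ = 2.
Plotkin bound: M ≤ 2·2 = 4.
Given |C| = 3, check: satisfied.
This |C| is below the Plotkin bound.


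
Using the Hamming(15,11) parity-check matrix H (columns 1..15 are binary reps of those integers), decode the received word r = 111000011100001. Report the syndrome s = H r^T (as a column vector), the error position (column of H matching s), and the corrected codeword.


s = (0, 1, 0, 0)^T, error position = 4, corrected codeword c = 111100011100001

Compute s = H r^T mod 2 one row at a time:
  s_1 = 1 + 1 + 1 + 0 + 0 + 0 + 0 + 1 = 4 ≡ 0 (mod 2).
  s_2 = 0 + 0 + 0 + 0 + 0 + 0 + 0 + 1 = 1 ≡ 1 (mod 2).
  s_3 = 1 + 1 + 0 + 0 + 1 + 0 + 0 + 1 = 4 ≡ 0 (mod 2).
  s_4 = 1 + 1 + 0 + 0 + 1 + 0 + 0 + 1 = 4 ≡ 0 (mod 2).
s = (0, 1, 0, 0)^T — this equals column 4 of H (binary 0100), so error is at position 4.
Correct: flip bit 4 of r = 111000011100001 to get c = 111100011100001.


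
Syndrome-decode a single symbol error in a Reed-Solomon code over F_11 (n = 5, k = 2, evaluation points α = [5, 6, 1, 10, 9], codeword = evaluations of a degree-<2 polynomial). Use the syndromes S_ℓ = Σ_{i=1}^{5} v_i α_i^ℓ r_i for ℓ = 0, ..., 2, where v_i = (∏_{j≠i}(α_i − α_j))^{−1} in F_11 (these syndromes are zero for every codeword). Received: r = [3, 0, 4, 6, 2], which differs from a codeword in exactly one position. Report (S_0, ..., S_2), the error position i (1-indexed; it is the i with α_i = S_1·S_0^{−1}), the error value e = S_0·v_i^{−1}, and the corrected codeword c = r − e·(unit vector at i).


S = (10, 1, 10), error at position 4, error magnitude e = 7, c = [3, 0, 4, 10, 2].

Step 1: column multipliers v_i = (∏_{j≠i}(α_i − α_j))^{−1} mod 11.
  i = 1 (α = 5): (5−6)(5−1)(5−10)(5−9) = (−1)·4·(−5)·(−4) = −80 ≡ 8, so v_1 = 8^{−1} = 7 (mod 11).
  i = 2 (α = 6): (6−5)(6−1)(6−10)(6−9) = 1·5·(−4)·(−3) = 60 ≡ 5, so v_2 = 5^{−1} = 9 (mod 11).
  i = 3 (α = 1): (1−5)(1−6)(1−10)(1−9) = (−4)·(−5)·(−9)·(−8) = 1440 ≡ 10, so v_3 = 10^{−1} = 10 (mod 11).
  i = 4 (α = 10): (10−5)(10−6)(10−1)(10−9) = 5·4·9·1 = 180 ≡ 4, so v_4 = 4^{−1} = 3 (mod 11).
  i = 5 (α = 9): (9−5)(9−6)(9−1)(9−10) = 4·3·8·(−1) = −96 ≡ 3, so v_5 = 3^{−1} = 4 (mod 11).
  v = [7, 9, 10, 3, 4].
Step 2: syndromes of r = [3, 0, 4, 6, 2] (all sums mod 11).
  S_0 = Σ v_i r_i = 7·3 + 9·0 + 10·4 + 3·6 + 4·2 = 87 ≡ 10.
  S_1 = Σ v_i α_i r_i = 7·5·3 + 9·6·0 + 10·1·4 + 3·10·6 + 4·9·2 = 397 ≡ 1.
  α_i^2 mod 11 = [3, 3, 1, 1, 4].
  S_2 = Σ v_i α_i^2 r_i = 7·3·3 + 9·3·0 + 10·1·4 + 3·1·6 + 4·4·2 = 153 ≡ 10.
  S = (10, 1, 10) ≠ 0, so r is not a codeword (an error is present).
Step 3: locate the error. For a single error e at position i, S_ℓ = v_i·e·α_i^ℓ, so α_err = S_1/S_0.
  S_0^{−1} = 10^{−1} = 10 (mod 11), so α_err = 1·10 = 10 ≡ 10 = α_4. Error position i = 4.
  Consistency check: S_2/S_1 = 10·1 = 10 ≡ 10 = α_err ✓ (single-error assumption holds).
Step 4: error magnitude e = S_0/v_4 = S_0·∏_{j≠4}(α_4 − α_j) = 10·4 = 40 ≡ 7 (mod 11).
Step 5: correct position 4: c_4 = r_4 − e = 6 − 7 ≡ 10 (mod 11). Hence c = [3, 0, 4, 10, 2].
  Check: interpolating c through the α_i gives m(x) = 7 + 8·x (degree < 2) with m(α_i) = c_i for every i, so c is indeed a codeword.


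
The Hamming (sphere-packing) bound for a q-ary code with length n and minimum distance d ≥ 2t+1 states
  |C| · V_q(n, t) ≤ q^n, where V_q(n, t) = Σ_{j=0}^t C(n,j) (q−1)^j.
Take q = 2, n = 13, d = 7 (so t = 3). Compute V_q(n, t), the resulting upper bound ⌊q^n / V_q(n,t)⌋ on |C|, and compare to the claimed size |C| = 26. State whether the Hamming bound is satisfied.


V_q(n, t) = 378, q^n = 8192, Hamming bound = 21, |C| = 26 > bound (violated).

Step 1: Compute V_q(n, t) = Σ_{j=0}^3 C(n, j) (q−1)^j.
  j = 0: C(13,0)·(1)^0 = 1·1 = 1.
  j = 1: C(13,1)·(1)^1 = 13·1 = 13.
  j = 2: C(13,2)·(1)^2 = 78·1 = 78.
  j = 3: C(13,3)·(1)^3 = 286·1 = 286.
  V_q(n, t) = 1 + 13 + 78 + 286 = 378.
Step 2: q^n = 2^13 = 8192.
Step 3: Hamming bound ⌊q^n / V_q(n,t)⌋ = ⌊8192/378⌋ = 21.
Step 4: Compare |C| = 26 to 21: violated.
The claimed |C| lies above the Hamming bound, so no 2-ary code of length 13 with d ≥ 7 can have 26 codewords.


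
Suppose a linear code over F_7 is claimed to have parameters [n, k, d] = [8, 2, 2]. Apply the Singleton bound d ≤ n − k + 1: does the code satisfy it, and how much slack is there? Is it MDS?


Singleton RHS = n − k + 1 = 7, slack = 5, bound satisfied, not MDS.

Singleton bound: d ≤ n − k + 1.
Here n = 8, k = 2, so n − k + 1 = 7.
Given d = 2, check d ≤ 7: YES.
Slack = (n − k + 1) − d = 5.
The code is NOT MDS (slack = 5 > 0).
Description: the claimed parameters are [8, 2, 2]_7; such a code would be non-MDS.


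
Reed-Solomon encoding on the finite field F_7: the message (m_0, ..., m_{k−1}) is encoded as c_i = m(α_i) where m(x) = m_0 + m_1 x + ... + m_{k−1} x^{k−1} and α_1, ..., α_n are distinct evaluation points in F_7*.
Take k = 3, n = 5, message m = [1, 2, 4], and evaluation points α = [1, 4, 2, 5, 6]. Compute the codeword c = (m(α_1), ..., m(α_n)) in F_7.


c = [0, 3, 0, 6, 3]

Message polynomial: m(x) = 1 + 2·x + 4·x^2 (mod 7).
For each evaluation point α_i, compute m(α_i) mod 7:
  α_1 = 1: Horner steps 4 → 6 → 0, so m(1) = 0.
  α_2 = 4: Horner steps 4 → 4 → 3, so m(4) = 3.
  α_3 = 2: Horner steps 4 → 3 → 0, so m(2) = 0.
  α_4 = 5: Horner steps 4 → 1 → 6, so m(5) = 6.
  α_5 = 6: Horner steps 4 → 5 → 3, so m(6) = 3.
Codeword c = [0, 3, 0, 6, 3] ∈ F_7^5.


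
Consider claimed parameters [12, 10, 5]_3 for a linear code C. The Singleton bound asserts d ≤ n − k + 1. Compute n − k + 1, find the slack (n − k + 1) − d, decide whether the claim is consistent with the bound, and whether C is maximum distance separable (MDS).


Singleton RHS = n − k + 1 = 3, slack = -2, bound violated (no such code; not MDS).

Singleton bound: d ≤ n − k + 1.
Here n = 12, k = 10, so n − k + 1 = 3.
Given d = 5, check d ≤ 3: NO.
Slack = (n − k + 1) − d = -2.
The slack is negative: d = 5 exceeds n − k + 1 = 3 by 2, so the Singleton bound is violated and no linear [12, 10, 5]_3 code can exist. In particular it is not MDS (MDS requires d = n − k + 1 exactly).
Description: the claimed parameters are [12, 10, 5]_3; such a code would be impossible (violates the Singleton bound).


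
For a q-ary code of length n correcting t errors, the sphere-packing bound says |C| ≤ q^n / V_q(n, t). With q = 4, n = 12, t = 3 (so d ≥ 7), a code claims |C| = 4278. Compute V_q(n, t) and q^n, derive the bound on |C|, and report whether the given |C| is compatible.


V_q(n, t) = 6571, q^n = 16777216, Hamming bound = 2553, |C| = 4278 > bound (violated).

Step 1: Compute V_q(n, t) = Σ_{j=0}^3 C(n, j) (q−1)^j.
  j = 0: C(12,0)·(3)^0 = 1·1 = 1.
  j = 1: C(12,1)·(3)^1 = 12·3 = 36.
  j = 2: C(12,2)·(3)^2 = 66·9 = 594.
  j = 3: C(12,3)·(3)^3 = 220·27 = 5940.
  V_q(n, t) = 1 + 36 + 594 + 5940 = 6571.
Step 2: q^n = 4^12 = 16777216.
Step 3: Hamming bound ⌊q^n / V_q(n,t)⌋ = ⌊16777216/6571⌋ = 2553.
Step 4: Compare |C| = 4278 to 2553: violated.
The claimed |C| lies above the Hamming bound, so no 4-ary code of length 12 with d ≥ 7 can have 4278 codewords.


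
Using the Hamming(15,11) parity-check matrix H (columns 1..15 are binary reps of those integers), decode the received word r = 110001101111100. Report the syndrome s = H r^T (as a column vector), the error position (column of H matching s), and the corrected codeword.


s = (1, 0, 1, 1)^T, error position = 11, corrected codeword c = 110001101101100

Compute s = H r^T mod 2 one row at a time:
  s_1 = 0 + 1 + 1 + 1 + 1 + 1 + 0 + 0 = 5 ≡ 1 (mod 2).
  s_2 = 0 + 0 + 1 + 1 + 1 + 1 + 0 + 0 = 4 ≡ 0 (mod 2).
  s_3 = 1 + 0 + 1 + 1 + 1 + 1 + 0 + 0 = 5 ≡ 1 (mod 2).
  s_4 = 1 + 0 + 0 + 1 + 1 + 1 + 1 + 0 = 5 ≡ 1 (mod 2).
s = (1, 0, 1, 1)^T — this equals column 11 of H (binary 1011), so error is at position 11.
Correct: flip bit 11 of r = 110001101111100 to get c = 110001101101100.


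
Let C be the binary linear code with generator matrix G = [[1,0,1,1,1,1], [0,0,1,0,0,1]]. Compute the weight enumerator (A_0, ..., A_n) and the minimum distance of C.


Weight distribution: A_0 = 1, A_2 = 1, A_3 = 1, A_5 = 1. Minimum distance d = 2.

Enumerate all 2^2 = 4 messages m ∈ F_2^2.
For each, compute codeword c = mG in F_2^6, then tally its weight.
  m = 00 → c = 000000, weight = 0.
  m = 10 → c = 101111, weight = 5.
  m = 01 → c = 001001, weight = 2.
  m = 11 → c = 100110, weight = 3.
Tally weights:
  weight 0: 1 codewords.
  weight 2: 1 codewords.
  weight 3: 1 codewords.
  weight 5: 1 codewords.
Minimum distance d = smallest w > 0 with A_w > 0 = 2.
Sanity: Σ A_w = 4 = 2^2 = 4 ✓.


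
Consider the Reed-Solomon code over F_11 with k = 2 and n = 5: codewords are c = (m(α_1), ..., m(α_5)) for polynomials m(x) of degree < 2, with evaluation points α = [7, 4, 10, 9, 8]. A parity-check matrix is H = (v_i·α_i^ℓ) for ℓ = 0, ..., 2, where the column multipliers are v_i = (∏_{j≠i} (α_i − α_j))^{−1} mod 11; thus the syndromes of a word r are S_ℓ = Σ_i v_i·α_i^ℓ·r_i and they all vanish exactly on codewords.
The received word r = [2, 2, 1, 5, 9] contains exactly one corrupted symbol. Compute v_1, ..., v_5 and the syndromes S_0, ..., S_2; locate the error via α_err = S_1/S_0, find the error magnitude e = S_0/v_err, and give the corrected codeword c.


S = (4, 5, 9), error at position 2, error magnitude e = 10, c = [2, 3, 1, 5, 9].

Step 1: column multipliers v_i = (∏_{j≠i}(α_i − α_j))^{−1} mod 11.
  i = 1 (α = 7): (7−4)(7−10)(7−9)(7−8) = 3·(−3)·(−2)·(−1) = −18 ≡ 4, so v_1 = 4^{−1} = 3 (mod 11).
  i = 2 (α = 4): (4−7)(4−10)(4−9)(4−8) = (−3)·(−6)·(−5)·(−4) = 360 ≡ 8, so v_2 = 8^{−1} = 7 (mod 11).
  i = 3 (α = 10): (10−7)(10−4)(10−9)(10−8) = 3·6·1·2 = 36 ≡ 3, so v_3 = 3^{−1} = 4 (mod 11).
  i = 4 (α = 9): (9−7)(9−4)(9−10)(9−8) = 2·5·(−1)·1 = −10 ≡ 1, so v_4 = 1^{−1} = 1 (mod 11).
  i = 5 (α = 8): (8−7)(8−4)(8−10)(8−9) = 1·4·(−2)·(−1) = 8 ≡ 8, so v_5 = 8^{−1} = 7 (mod 11).
  v = [3, 7, 4, 1, 7].
Step 2: syndromes of r = [2, 2, 1, 5, 9] (all sums mod 11).
  S_0 = Σ v_i r_i = 3·2 + 7·2 + 4·1 + 1·5 + 7·9 = 92 ≡ 4.
  S_1 = Σ v_i α_i r_i = 3·7·2 + 7·4·2 + 4·10·1 + 1·9·5 + 7·8·9 = 687 ≡ 5.
  α_i^2 mod 11 = [5, 5, 1, 4, 9].
  S_2 = Σ v_i α_i^2 r_i = 3·5·2 + 7·5·2 + 4·1·1 + 1·4·5 + 7·9·9 = 691 ≡ 9.
  S = (4, 5, 9) ≠ 0, so r is not a codeword (an error is present).
Step 3: locate the error. For a single error e at position i, S_ℓ = v_i·e·α_i^ℓ, so α_err = S_1/S_0.
  S_0^{−1} = 4^{−1} = 3 (mod 11), so α_err = 5·3 = 15 ≡ 4 = α_2. Error position i = 2.
  Consistency check: S_2/S_1 = 9·9 = 81 ≡ 4 = α_err ✓ (single-error assumption holds).
Step 4: error magnitude e = S_0/v_2 = S_0·∏_{j≠2}(α_2 − α_j) = 4·8 = 32 ≡ 10 (mod 11).
Step 5: correct position 2: c_2 = r_2 − e = 2 − 10 ≡ 3 (mod 11). Hence c = [2, 3, 1, 5, 9].
  Check: interpolating c through the α_i gives m(x) = 8 + 7·x (degree < 2) with m(α_i) = c_i for every i, so c is indeed a codeword.


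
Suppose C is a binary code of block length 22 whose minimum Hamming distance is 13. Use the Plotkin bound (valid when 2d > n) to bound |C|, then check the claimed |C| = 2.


Plotkin bound M ≤ 6; given |C| = 2 ≤ bound (satisfied).

Check applicability: 2d = 26, n = 22.
2d − n = 4 > 0, so Plotkin applies.
Compute d/(2d−n) = 13/4 ≈ 3.2500.
⌊d/(2d−n)⌋ = 3.
Plotkin bound: M ≤ 2·3 = 6.
Given |C| = 2, check: satisfied.
This |C| is below the Plotkin bound.


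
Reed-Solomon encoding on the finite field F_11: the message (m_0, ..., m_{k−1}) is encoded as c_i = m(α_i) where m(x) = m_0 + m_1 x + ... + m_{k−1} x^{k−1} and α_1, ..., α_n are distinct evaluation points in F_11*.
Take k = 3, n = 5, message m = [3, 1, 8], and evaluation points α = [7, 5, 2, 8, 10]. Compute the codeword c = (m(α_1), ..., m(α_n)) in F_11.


c = [6, 10, 4, 6, 10]

Message polynomial: m(x) = 3 + 1·x + 8·x^2 (mod 11).
For each evaluation point α_i, compute m(α_i) mod 11:
  α_1 = 7: Horner steps 8 → 2 → 6, so m(7) = 6.
  α_2 = 5: Horner steps 8 → 8 → 10, so m(5) = 10.
  α_3 = 2: Horner steps 8 → 6 → 4, so m(2) = 4.
  α_4 = 8: Horner steps 8 → 10 → 6, so m(8) = 6.
  α_5 = 10: Horner steps 8 → 4 → 10, so m(10) = 10.
Codeword c = [6, 10, 4, 6, 10] ∈ F_11^5.


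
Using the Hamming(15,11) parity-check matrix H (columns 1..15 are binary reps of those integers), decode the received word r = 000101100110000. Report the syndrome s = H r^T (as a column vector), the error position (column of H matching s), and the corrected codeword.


s = (0, 1, 0, 0)^T, error position = 4, corrected codeword c = 000001100110000

Compute s = H r^T mod 2 one row at a time:
  s_1 = 0 + 0 + 1 + 1 + 0 + 0 + 0 + 0 = 2 ≡ 0 (mod 2).
  s_2 = 1 + 0 + 1 + 1 + 0 + 0 + 0 + 0 = 3 ≡ 1 (mod 2).
  s_3 = 0 + 0 + 1 + 1 + 1 + 1 + 0 + 0 = 4 ≡ 0 (mod 2).
  s_4 = 0 + 0 + 0 + 1 + 0 + 1 + 0 + 0 = 2 ≡ 0 (mod 2).
s = (0, 1, 0, 0)^T — this equals column 4 of H (binary 0100), so error is at position 4.
Correct: flip bit 4 of r = 000101100110000 to get c = 000001100110000.
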